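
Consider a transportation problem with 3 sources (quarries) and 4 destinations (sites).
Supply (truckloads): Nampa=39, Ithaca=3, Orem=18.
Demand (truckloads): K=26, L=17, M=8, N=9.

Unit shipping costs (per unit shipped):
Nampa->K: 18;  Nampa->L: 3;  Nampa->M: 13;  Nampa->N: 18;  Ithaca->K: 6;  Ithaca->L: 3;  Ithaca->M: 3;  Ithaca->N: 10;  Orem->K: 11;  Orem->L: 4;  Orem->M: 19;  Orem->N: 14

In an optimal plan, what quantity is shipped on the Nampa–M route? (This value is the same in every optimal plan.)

The minimum-cost plan:
  Nampa→K: 5 truckloads
  Nampa→L: 17 truckloads
  Nampa→M: 8 truckloads
  Nampa→N: 9 truckloads
  Ithaca→K: 3 truckloads
  Orem→K: 18 truckloads
Total cost = 623.
So Nampa→M carries 8 truckloads.

8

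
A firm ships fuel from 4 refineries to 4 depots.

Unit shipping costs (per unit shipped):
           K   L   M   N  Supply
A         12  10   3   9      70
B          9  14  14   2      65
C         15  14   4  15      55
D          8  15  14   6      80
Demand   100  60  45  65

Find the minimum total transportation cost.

An optimal shipping plan:
  A to K: 10 × 12 = 120
  A to L: 60 × 10 = 600
  B to N: 65 × 2 = 130
  C to K: 10 × 15 = 150
  C to M: 45 × 4 = 180
  D to K: 80 × 8 = 640
Total = 120 + 600 + 130 + 150 + 180 + 640 = 1820.
(Supply check: A ships 70; B ships 65; C ships 55; D ships 80.)

1820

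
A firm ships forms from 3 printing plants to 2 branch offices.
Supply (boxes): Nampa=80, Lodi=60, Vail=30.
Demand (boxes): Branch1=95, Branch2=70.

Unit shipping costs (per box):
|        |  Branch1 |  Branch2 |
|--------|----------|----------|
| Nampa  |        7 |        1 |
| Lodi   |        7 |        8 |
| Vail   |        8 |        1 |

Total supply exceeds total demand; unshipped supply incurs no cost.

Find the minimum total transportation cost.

735

An optimal shipping plan:
  Nampa–Branch1: 35 × 7 = 245
  Nampa–Branch2: 45 × 1 = 45
  Lodi–Branch1: 60 × 7 = 420
  Vail–Branch2: 25 × 1 = 25
Total = 245 + 45 + 420 + 25 = 735.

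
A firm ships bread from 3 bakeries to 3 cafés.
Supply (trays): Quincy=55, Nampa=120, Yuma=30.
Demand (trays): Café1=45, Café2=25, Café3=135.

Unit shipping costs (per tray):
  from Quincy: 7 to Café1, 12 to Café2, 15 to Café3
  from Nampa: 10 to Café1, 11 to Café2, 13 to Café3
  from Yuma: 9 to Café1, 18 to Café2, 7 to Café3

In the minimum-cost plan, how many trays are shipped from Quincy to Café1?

Solving gives:
  Quincy→Café1: 45 trays
  Quincy→Café2: 10 trays
  Nampa→Café2: 15 trays
  Nampa→Café3: 105 trays
  Yuma→Café3: 30 trays
Total cost = 2175.
So Quincy→Café1 carries 45 trays.

45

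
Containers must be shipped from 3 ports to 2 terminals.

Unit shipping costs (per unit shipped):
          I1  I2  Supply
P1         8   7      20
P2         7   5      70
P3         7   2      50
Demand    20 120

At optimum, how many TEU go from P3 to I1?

Solving gives:
  P1→I1: 20 × 8 = 160
  P2→I2: 70 × 5 = 350
  P3→I2: 50 × 2 = 100
Total cost = 610.
The route P3→I1 is not used.

0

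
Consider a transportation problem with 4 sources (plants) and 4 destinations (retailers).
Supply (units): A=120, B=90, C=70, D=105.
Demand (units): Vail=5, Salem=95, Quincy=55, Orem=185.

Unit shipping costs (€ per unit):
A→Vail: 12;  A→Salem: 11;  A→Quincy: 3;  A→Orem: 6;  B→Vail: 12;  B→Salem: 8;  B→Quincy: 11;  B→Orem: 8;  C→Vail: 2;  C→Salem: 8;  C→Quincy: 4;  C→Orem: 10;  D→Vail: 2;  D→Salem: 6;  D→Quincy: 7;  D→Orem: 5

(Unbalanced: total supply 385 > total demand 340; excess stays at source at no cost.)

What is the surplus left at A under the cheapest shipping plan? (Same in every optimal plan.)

0

An optimal plan:
  A–Quincy: 35 units
  A–Orem: 85 units
  B–Salem: 90 units
  C–Vail: 5 units
  C–Quincy: 20 units
  D–Salem: 5 units
  D–Orem: 100 units
Total cost = €1955.
A ships 120 of its 120, leaving 0.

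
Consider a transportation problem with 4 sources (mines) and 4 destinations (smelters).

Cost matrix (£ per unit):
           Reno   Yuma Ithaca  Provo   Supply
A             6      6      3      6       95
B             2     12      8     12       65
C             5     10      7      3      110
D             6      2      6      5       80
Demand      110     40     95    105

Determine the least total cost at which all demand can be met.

1075

A cheapest plan:
  A->Ithaca: 95 × £3 = £285
  B->Reno: 65 × £2 = £130
  C->Reno: 5 × £5 = £25
  C->Provo: 105 × £3 = £315
  D->Reno: 40 × £6 = £240
  D->Yuma: 40 × £2 = £80
Total = 285 + 130 + 25 + 315 + 240 + 80 = £1075.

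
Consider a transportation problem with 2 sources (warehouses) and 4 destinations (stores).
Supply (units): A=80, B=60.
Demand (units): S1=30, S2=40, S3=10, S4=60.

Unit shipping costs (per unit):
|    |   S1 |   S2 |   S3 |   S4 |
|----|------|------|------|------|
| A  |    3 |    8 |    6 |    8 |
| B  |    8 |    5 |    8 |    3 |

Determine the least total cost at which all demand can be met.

A cheapest plan:
  A–S1: 30 × 3 = 90
  A–S2: 40 × 8 = 320
  A–S3: 10 × 6 = 60
  B–S4: 60 × 3 = 180
Total = 90 + 320 + 60 + 180 = 650.
(Supply check: A ships 80; B ships 60.)

650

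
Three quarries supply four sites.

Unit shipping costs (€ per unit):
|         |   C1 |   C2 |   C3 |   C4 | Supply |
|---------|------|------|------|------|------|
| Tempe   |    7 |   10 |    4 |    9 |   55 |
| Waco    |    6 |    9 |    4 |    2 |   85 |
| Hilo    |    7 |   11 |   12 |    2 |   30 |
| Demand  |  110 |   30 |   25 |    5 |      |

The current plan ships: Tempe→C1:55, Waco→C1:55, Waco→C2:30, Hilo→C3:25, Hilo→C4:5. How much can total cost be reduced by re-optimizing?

200

Current plan cost = 55·7 + 55·6 + 30·9 + 25·12 + 5·2 = €1295.
Optimal plan:
  Tempe→C2: 30 × €10 = €300
  Tempe→C3: 25 × €4 = €100
  Waco→C1: 85 × €6 = €510
  Hilo→C1: 25 × €7 = €175
  Hilo→C4: 5 × €2 = €10
Optimal cost = €1095.
Saving = 1295 − 1095 = €200.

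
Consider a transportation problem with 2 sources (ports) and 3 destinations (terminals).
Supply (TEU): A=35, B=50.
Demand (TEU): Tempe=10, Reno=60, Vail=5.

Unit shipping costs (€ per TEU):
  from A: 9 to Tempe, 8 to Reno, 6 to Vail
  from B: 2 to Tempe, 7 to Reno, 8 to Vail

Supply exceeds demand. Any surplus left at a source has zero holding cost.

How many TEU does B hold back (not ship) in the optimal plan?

0

Minimum-cost shipments:
  A→Reno: 20 TEU
  A→Vail: 5 TEU
  B→Tempe: 10 TEU
  B→Reno: 40 TEU
Total cost = €490.
B ships 50 of its 50, leaving 0.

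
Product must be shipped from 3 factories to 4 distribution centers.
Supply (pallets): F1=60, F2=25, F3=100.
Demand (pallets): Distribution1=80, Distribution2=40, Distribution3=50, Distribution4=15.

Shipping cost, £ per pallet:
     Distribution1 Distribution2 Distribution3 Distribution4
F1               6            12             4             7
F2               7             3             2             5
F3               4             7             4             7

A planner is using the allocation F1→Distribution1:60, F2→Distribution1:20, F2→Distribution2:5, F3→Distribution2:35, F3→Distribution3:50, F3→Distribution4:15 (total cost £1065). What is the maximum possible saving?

260

Current plan cost = 60·6 + 20·7 + 5·3 + 35·7 + 50·4 + 15·7 = £1065.
Optimal plan:
  F1→Distribution3: 45 × £4 = £180
  F1→Distribution4: 15 × £7 = £105
  F2→Distribution2: 25 × £3 = £75
  F3→Distribution1: 80 × £4 = £320
  F3→Distribution2: 15 × £7 = £105
  F3→Distribution3: 5 × £4 = £20
Optimal cost = £805.
Saving = 1065 − 805 = £260.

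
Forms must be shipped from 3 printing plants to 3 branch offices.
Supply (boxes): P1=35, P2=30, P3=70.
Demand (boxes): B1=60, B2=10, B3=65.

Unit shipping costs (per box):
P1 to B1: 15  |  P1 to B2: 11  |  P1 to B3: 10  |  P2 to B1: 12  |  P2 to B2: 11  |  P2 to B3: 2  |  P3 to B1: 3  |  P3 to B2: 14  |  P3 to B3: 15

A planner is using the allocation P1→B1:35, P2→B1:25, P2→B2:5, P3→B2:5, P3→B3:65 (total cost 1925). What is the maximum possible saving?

Current plan cost = 35·15 + 25·12 + 5·11 + 5·14 + 65·15 = 1925.
Optimal plan:
  P1–B3: 35 boxes
  P2–B3: 30 boxes
  P3–B1: 60 boxes
  P3–B2: 10 boxes
Optimal cost = 730.
Saving = 1925 − 730 = 1195.

1195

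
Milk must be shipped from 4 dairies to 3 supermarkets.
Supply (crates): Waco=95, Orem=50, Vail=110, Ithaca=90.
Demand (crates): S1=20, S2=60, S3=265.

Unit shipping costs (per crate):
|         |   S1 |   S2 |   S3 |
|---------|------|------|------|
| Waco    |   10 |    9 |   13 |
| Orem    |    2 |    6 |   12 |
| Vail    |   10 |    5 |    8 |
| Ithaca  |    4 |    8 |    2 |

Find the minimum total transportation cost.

2395

A cheapest plan:
  Waco–S2: 30 × 9 = 270
  Waco–S3: 65 × 13 = 845
  Orem–S1: 20 × 2 = 40
  Orem–S2: 30 × 6 = 180
  Vail–S3: 110 × 8 = 880
  Ithaca–S3: 90 × 2 = 180
Total = 270 + 845 + 40 + 180 + 880 + 180 = 2395.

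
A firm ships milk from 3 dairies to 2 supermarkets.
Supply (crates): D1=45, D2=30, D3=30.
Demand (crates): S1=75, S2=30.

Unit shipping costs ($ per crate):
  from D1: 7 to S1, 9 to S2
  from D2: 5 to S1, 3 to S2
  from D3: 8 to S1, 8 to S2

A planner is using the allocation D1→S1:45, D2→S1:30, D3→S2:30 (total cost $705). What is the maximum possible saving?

60

Current plan cost = 45·7 + 30·5 + 30·8 = $705.
Optimal plan:
  D1→S1: 45 × $7 = $315
  D2→S2: 30 × $3 = $90
  D3→S1: 30 × $8 = $240
Optimal cost = $645.
Saving = 705 − 645 = $60.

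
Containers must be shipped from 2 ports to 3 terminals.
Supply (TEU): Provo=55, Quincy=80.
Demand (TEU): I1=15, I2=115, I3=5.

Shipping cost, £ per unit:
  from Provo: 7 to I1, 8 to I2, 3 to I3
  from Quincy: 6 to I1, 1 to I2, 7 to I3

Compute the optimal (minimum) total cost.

480

A cheapest plan:
  Provo to I1: 15 × £7 = £105
  Provo to I2: 35 × £8 = £280
  Provo to I3: 5 × £3 = £15
  Quincy to I2: 80 × £1 = £80
Total = 105 + 280 + 15 + 80 = £480.
(Supply check: Provo ships 55; Quincy ships 80.)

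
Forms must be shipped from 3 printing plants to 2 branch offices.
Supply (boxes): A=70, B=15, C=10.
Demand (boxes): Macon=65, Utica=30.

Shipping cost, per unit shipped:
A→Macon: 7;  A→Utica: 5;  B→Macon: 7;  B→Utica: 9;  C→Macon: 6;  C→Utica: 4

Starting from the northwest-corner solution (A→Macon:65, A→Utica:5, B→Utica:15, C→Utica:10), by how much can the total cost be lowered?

60

Current plan cost = 65·7 + 5·5 + 15·9 + 10·4 = 655.
Optimal plan:
  A->Macon: 40 boxes
  A->Utica: 30 boxes
  B->Macon: 15 boxes
  C->Macon: 10 boxes
Optimal cost = 595.
Saving = 655 − 595 = 60.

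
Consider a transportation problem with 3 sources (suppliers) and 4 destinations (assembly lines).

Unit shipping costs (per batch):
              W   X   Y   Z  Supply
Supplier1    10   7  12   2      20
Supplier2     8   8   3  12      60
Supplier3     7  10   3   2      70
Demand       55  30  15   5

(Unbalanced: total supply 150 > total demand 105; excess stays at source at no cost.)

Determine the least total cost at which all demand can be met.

660

A cheapest plan:
  Supplier1 to X: 20 batches
  Supplier2 to X: 10 batches
  Supplier2 to Y: 5 batches
  Supplier3 to W: 55 batches
  Supplier3 to Y: 10 batches
  Supplier3 to Z: 5 batches
Total cost = 660.
(Supply check: Supplier1 ships 20; Supplier2 ships 15; Supplier3 ships 70.)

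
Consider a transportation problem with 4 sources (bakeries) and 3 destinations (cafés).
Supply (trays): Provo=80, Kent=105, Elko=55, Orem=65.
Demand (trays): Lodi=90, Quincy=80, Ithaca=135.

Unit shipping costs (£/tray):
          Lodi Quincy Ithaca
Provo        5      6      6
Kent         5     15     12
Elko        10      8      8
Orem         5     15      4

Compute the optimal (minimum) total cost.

A cheapest plan:
  Provo–Quincy: 80 × £6 = £480
  Kent–Lodi: 90 × £5 = £450
  Kent–Ithaca: 15 × £12 = £180
  Elko–Ithaca: 55 × £8 = £440
  Orem–Ithaca: 65 × £4 = £260
Total = 480 + 450 + 180 + 440 + 260 = £1810.
(Supply check: Provo ships 80; Kent ships 105; Elko ships 55; Orem ships 65.)

1810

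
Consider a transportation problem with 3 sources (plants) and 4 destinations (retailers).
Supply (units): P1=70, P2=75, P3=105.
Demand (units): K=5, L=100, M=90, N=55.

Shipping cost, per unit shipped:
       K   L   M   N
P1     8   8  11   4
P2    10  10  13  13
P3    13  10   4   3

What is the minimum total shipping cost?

A cheapest plan:
  P1->L: 30 × 8 = 240
  P1->N: 40 × 4 = 160
  P2->K: 5 × 10 = 50
  P2->L: 70 × 10 = 700
  P3->M: 90 × 4 = 360
  P3->N: 15 × 3 = 45
Total = 240 + 160 + 50 + 700 + 360 + 45 = 1555.

1555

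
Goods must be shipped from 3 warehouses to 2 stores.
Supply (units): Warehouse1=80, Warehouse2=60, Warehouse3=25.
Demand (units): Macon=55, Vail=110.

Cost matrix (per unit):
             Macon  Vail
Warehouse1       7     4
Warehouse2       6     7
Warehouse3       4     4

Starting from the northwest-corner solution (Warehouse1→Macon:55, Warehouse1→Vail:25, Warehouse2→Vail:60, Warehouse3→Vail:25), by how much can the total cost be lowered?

220

Current plan cost = 55·7 + 25·4 + 60·7 + 25·4 = 1005.
Optimal plan:
  Warehouse1–Vail: 80 × 4 = 320
  Warehouse2–Macon: 55 × 6 = 330
  Warehouse2–Vail: 5 × 7 = 35
  Warehouse3–Vail: 25 × 4 = 100
Optimal cost = 785.
Saving = 1005 − 785 = 220.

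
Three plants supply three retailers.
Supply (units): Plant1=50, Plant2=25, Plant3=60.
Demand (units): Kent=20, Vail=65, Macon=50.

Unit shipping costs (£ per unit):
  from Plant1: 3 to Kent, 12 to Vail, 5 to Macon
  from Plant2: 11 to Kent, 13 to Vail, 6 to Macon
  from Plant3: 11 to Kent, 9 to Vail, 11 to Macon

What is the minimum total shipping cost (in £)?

A cheapest plan:
  Plant1->Kent: 20 × £3 = £60
  Plant1->Vail: 5 × £12 = £60
  Plant1->Macon: 25 × £5 = £125
  Plant2->Macon: 25 × £6 = £150
  Plant3->Vail: 60 × £9 = £540
Total = 60 + 60 + 125 + 150 + 540 = £935.

935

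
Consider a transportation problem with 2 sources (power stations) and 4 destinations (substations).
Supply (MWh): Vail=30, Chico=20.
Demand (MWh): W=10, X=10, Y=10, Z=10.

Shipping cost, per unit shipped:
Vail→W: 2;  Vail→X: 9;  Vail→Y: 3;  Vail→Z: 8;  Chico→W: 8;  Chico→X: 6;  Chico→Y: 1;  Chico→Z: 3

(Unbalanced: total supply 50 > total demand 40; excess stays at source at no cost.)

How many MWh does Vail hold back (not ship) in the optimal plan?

An optimal plan:
  Vail to W: 10 × 2 = 20
  Vail to Y: 10 × 3 = 30
  Chico to X: 10 × 6 = 60
  Chico to Z: 10 × 3 = 30
Total cost = 140.
Vail ships 20 of its 30, leaving 10.

10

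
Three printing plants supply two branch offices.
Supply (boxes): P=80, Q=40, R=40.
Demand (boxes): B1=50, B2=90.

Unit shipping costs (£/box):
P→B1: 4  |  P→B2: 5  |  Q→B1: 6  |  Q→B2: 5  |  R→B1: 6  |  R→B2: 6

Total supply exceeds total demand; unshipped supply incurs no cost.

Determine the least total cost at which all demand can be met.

670

One minimum-cost allocation:
  P->B1: 50 × £4 = £200
  P->B2: 30 × £5 = £150
  Q->B2: 40 × £5 = £200
  R->B2: 20 × £6 = £120
Total = 200 + 150 + 200 + 120 = £670.
(Supply check: P ships 80; Q ships 40; R ships 20.)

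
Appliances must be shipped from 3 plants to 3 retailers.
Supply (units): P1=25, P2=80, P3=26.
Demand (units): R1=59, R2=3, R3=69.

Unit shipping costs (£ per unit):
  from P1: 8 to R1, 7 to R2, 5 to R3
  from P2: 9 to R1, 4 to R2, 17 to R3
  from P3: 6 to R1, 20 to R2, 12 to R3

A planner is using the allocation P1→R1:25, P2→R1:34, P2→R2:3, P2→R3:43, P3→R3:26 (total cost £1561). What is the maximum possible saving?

Current plan cost = 25·8 + 34·9 + 3·4 + 43·17 + 26·12 = £1561.
Optimal plan:
  P1–R3: 25 × £5 = £125
  P2–R1: 59 × £9 = £531
  P2–R2: 3 × £4 = £12
  P2–R3: 18 × £17 = £306
  P3–R3: 26 × £12 = £312
Optimal cost = £1286.
Saving = 1561 − 1286 = £275.

275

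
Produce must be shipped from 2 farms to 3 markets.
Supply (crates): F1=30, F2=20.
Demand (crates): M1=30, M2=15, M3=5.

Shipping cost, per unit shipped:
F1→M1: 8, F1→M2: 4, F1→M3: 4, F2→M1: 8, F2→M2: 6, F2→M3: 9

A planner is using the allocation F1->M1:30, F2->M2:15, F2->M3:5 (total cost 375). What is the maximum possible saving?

55

Current plan cost = 30·8 + 15·6 + 5·9 = 375.
Optimal plan:
  F1–M1: 10 × 8 = 80
  F1–M2: 15 × 4 = 60
  F1–M3: 5 × 4 = 20
  F2–M1: 20 × 8 = 160
Optimal cost = 320.
Saving = 375 − 320 = 55.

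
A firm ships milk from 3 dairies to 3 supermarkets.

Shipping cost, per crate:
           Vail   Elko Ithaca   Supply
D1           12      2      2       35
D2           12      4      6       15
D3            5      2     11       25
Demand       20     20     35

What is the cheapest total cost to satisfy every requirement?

240

Optimal allocation:
  D1->Ithaca: 35 × 2 = 70
  D2->Elko: 15 × 4 = 60
  D3->Vail: 20 × 5 = 100
  D3->Elko: 5 × 2 = 10
Total = 70 + 60 + 100 + 10 = 240.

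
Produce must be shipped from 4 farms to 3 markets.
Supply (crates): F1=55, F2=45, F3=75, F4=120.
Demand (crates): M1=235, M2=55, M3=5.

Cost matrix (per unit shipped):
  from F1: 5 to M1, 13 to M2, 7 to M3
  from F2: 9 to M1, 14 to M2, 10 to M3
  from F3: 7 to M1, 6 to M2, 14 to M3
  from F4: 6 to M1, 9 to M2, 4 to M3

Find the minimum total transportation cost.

An optimal shipping plan:
  F1–M1: 55 × 5 = 275
  F2–M1: 45 × 9 = 405
  F3–M1: 20 × 7 = 140
  F3–M2: 55 × 6 = 330
  F4–M1: 115 × 6 = 690
  F4–M3: 5 × 4 = 20
Total = 275 + 405 + 140 + 330 + 690 + 20 = 1860.

1860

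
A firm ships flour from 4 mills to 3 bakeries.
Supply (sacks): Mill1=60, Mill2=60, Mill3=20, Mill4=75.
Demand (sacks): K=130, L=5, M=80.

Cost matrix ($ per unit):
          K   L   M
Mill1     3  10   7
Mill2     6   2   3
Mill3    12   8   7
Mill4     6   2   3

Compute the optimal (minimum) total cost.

930

An optimal shipping plan:
  Mill1–K: 60 sacks
  Mill2–K: 60 sacks
  Mill3–M: 20 sacks
  Mill4–K: 10 sacks
  Mill4–L: 5 sacks
  Mill4–M: 60 sacks
Total cost = $930.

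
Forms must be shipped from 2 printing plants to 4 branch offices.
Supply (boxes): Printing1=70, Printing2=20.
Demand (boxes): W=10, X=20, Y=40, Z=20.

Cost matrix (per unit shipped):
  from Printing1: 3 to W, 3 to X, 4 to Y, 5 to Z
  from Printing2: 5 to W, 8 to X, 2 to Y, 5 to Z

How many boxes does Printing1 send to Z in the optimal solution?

The minimum-cost plan:
  Printing1–W: 10 × 3 = 30
  Printing1–X: 20 × 3 = 60
  Printing1–Y: 20 × 4 = 80
  Printing1–Z: 20 × 5 = 100
  Printing2–Y: 20 × 2 = 40
Total cost = 310.
So Printing1→Z carries 20 boxes.

20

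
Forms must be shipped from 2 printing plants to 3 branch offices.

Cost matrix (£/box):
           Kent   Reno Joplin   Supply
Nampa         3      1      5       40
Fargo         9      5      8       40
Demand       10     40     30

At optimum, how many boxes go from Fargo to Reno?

10

The minimum-cost plan:
  Nampa to Kent: 10 × £3 = £30
  Nampa to Reno: 30 × £1 = £30
  Fargo to Reno: 10 × £5 = £50
  Fargo to Joplin: 30 × £8 = £240
Total cost = £350.
So Fargo→Reno carries 10 boxes.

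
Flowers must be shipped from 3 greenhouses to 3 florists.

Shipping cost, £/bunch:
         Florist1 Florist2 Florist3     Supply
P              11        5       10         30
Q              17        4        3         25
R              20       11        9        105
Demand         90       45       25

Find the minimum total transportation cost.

A cheapest plan:
  P->Florist1: 30 bunches
  Q->Florist2: 25 bunches
  R->Florist1: 60 bunches
  R->Florist2: 20 bunches
  R->Florist3: 25 bunches
Total cost = £2075.

2075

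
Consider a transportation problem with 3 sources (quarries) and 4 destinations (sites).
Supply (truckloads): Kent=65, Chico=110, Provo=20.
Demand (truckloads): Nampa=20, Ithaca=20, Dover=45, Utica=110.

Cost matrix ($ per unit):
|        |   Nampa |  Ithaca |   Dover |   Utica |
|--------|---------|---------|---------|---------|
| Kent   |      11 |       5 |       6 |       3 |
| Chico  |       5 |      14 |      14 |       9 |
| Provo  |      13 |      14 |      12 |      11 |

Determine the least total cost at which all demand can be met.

1460

One minimum-cost allocation:
  Kent→Ithaca: 20 truckloads
  Kent→Dover: 25 truckloads
  Kent→Utica: 20 truckloads
  Chico→Nampa: 20 truckloads
  Chico→Utica: 90 truckloads
  Provo→Dover: 20 truckloads
Total cost = $1460.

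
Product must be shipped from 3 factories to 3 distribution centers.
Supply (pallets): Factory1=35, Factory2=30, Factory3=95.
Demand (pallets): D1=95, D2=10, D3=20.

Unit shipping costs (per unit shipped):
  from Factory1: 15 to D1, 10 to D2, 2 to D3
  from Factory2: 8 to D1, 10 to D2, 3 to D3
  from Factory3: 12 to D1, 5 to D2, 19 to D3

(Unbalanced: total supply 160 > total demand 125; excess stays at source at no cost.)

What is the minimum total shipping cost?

One minimum-cost allocation:
  Factory1→D3: 20 × 2 = 40
  Factory2→D1: 30 × 8 = 240
  Factory3→D1: 65 × 12 = 780
  Factory3→D2: 10 × 5 = 50
Total = 40 + 240 + 780 + 50 = 1110.

1110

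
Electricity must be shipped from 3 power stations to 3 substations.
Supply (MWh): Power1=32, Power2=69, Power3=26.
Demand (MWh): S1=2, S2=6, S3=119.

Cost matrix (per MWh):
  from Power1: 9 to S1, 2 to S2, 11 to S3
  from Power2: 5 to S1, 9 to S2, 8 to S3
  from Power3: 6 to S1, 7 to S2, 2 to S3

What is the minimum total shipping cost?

896

A cheapest plan:
  Power1–S2: 6 MWh
  Power1–S3: 26 MWh
  Power2–S1: 2 MWh
  Power2–S3: 67 MWh
  Power3–S3: 26 MWh
Total cost = 896.
(Supply check: Power1 ships 32; Power2 ships 69; Power3 ships 26.)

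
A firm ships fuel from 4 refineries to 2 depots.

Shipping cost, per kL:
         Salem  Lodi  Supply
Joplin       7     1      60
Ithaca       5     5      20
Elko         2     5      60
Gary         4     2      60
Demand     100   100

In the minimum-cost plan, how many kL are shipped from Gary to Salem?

20

Optimal shipments:
  Joplin→Lodi: 60 × 1 = 60
  Ithaca→Salem: 20 × 5 = 100
  Elko→Salem: 60 × 2 = 120
  Gary→Salem: 20 × 4 = 80
  Gary→Lodi: 40 × 2 = 80
Total cost = 440.
So Gary→Salem carries 20 kL.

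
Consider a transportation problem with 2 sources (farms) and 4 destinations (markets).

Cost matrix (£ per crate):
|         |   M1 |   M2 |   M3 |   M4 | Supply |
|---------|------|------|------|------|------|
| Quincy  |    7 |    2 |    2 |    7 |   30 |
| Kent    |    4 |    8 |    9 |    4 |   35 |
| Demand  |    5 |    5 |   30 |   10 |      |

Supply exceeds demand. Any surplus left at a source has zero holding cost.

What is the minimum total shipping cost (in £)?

160

One minimum-cost allocation:
  Quincy->M3: 30 crates
  Kent->M1: 5 crates
  Kent->M2: 5 crates
  Kent->M4: 10 crates
Total cost = £160.
(Supply check: Quincy ships 30; Kent ships 20.)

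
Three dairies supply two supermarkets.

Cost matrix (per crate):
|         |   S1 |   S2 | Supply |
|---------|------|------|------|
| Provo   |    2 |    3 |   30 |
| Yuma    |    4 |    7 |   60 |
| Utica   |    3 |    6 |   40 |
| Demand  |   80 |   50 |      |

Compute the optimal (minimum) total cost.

510

Optimal allocation:
  Provo→S2: 30 × 3 = 90
  Yuma→S1: 40 × 4 = 160
  Yuma→S2: 20 × 7 = 140
  Utica→S1: 40 × 3 = 120
Total = 90 + 160 + 140 + 120 = 510.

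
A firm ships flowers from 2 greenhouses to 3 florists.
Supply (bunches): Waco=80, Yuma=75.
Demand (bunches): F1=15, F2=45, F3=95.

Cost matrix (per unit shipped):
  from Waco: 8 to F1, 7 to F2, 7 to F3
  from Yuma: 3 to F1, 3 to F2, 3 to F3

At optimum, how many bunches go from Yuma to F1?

The minimum-cost plan:
  Waco->F2: 45 × 7 = 315
  Waco->F3: 35 × 7 = 245
  Yuma->F1: 15 × 3 = 45
  Yuma->F3: 60 × 3 = 180
Total cost = 785.
So Yuma→F1 carries 15 bunches.

15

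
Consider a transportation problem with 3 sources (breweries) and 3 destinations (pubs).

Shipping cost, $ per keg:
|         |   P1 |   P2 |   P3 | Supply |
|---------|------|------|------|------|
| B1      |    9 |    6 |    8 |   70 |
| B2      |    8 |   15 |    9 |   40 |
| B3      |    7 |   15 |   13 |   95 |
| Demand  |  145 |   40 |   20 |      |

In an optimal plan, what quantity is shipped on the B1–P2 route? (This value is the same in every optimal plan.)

Optimal shipments:
  B1 to P1: 10 × $9 = $90
  B1 to P2: 40 × $6 = $240
  B1 to P3: 20 × $8 = $160
  B2 to P1: 40 × $8 = $320
  B3 to P1: 95 × $7 = $665
Total cost = $1475.
So B1→P2 carries 40 kegs.

40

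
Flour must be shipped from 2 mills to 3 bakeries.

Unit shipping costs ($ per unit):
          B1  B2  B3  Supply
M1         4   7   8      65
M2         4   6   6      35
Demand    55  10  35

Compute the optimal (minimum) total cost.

500

A cheapest plan:
  M1→B1: 55 × $4 = $220
  M1→B2: 10 × $7 = $70
  M2→B3: 35 × $6 = $210
Total = 220 + 70 + 210 = $500.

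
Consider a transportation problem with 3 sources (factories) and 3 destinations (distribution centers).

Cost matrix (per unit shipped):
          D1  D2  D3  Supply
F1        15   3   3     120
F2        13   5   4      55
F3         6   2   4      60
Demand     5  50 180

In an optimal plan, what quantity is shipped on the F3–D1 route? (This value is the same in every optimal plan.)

Optimal shipments:
  F1 to D3: 120 × 3 = 360
  F2 to D3: 55 × 4 = 220
  F3 to D1: 5 × 6 = 30
  F3 to D2: 50 × 2 = 100
  F3 to D3: 5 × 4 = 20
Total cost = 730.
So F3→D1 carries 5 pallets.

5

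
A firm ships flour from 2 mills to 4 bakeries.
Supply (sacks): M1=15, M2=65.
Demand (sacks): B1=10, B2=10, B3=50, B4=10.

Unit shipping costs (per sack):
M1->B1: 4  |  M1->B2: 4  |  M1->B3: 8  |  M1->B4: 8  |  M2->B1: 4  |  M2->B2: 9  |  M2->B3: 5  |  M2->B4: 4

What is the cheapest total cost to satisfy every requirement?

One minimum-cost allocation:
  M1→B1: 5 × 4 = 20
  M1→B2: 10 × 4 = 40
  M2→B1: 5 × 4 = 20
  M2→B3: 50 × 5 = 250
  M2→B4: 10 × 4 = 40
Total = 20 + 40 + 20 + 250 + 40 = 370.
(Supply check: M1 ships 15; M2 ships 65.)

370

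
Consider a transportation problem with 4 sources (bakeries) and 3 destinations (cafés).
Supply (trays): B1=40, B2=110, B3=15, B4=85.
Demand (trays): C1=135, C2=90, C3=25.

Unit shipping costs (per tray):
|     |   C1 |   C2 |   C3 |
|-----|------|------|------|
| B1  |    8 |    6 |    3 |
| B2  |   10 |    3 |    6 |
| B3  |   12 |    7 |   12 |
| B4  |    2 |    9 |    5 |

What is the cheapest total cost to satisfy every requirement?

Optimal allocation:
  B1–C1: 15 × 8 = 120
  B1–C3: 25 × 3 = 75
  B2–C1: 20 × 10 = 200
  B2–C2: 90 × 3 = 270
  B3–C1: 15 × 12 = 180
  B4–C1: 85 × 2 = 170
Total = 120 + 75 + 200 + 270 + 180 + 170 = 1015.
(Supply check: B1 ships 40; B2 ships 110; B3 ships 15; B4 ships 85.)

1015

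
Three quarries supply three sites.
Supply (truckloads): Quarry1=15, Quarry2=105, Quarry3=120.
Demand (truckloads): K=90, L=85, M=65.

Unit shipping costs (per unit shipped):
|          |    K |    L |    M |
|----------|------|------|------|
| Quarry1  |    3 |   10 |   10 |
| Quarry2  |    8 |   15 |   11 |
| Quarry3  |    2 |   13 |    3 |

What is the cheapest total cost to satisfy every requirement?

An optimal shipping plan:
  Quarry1–L: 15 × 10 = 150
  Quarry2–K: 35 × 8 = 280
  Quarry2–L: 70 × 15 = 1050
  Quarry3–K: 55 × 2 = 110
  Quarry3–M: 65 × 3 = 195
Total = 150 + 280 + 1050 + 110 + 195 = 1785.
(Supply check: Quarry1 ships 15; Quarry2 ships 105; Quarry3 ships 120.)

1785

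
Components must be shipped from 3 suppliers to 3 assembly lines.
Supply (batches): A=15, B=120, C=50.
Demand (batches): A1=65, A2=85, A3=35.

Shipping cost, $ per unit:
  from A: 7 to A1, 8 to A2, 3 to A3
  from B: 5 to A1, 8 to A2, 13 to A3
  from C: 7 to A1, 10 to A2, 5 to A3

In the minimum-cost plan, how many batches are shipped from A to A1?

Solving gives:
  A->A2: 15 batches
  B->A1: 50 batches
  B->A2: 70 batches
  C->A1: 15 batches
  C->A3: 35 batches
Total cost = $1210.
The route A→A1 is not used.

0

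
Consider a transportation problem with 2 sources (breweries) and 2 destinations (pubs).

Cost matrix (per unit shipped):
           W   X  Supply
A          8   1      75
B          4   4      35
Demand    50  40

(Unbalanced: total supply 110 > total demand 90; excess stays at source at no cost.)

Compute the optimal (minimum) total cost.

300

A cheapest plan:
  A->W: 15 × 8 = 120
  A->X: 40 × 1 = 40
  B->W: 35 × 4 = 140
Total = 120 + 40 + 140 = 300.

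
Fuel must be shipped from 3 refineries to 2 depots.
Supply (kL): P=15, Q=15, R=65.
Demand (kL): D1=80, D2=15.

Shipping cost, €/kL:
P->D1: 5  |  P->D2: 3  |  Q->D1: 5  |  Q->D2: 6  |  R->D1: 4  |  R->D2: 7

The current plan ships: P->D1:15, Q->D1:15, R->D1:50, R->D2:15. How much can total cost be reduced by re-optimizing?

Current plan cost = 15·5 + 15·5 + 50·4 + 15·7 = €455.
Optimal plan:
  P–D2: 15 × €3 = €45
  Q–D1: 15 × €5 = €75
  R–D1: 65 × €4 = €260
Optimal cost = €380.
Saving = 455 − 380 = €75.

75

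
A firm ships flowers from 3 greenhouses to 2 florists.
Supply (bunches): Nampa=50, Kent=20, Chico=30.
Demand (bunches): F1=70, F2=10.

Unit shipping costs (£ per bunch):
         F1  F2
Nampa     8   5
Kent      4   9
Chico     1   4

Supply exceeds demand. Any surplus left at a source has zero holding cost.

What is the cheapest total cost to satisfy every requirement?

A cheapest plan:
  Nampa–F1: 20 × £8 = £160
  Nampa–F2: 10 × £5 = £50
  Kent–F1: 20 × £4 = £80
  Chico–F1: 30 × £1 = £30
Total = 160 + 50 + 80 + 30 = £320.

320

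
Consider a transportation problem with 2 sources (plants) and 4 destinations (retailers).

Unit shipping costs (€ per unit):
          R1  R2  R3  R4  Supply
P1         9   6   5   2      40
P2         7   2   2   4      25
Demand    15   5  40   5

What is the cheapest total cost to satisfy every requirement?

Optimal allocation:
  P1–R1: 15 × €9 = €135
  P1–R3: 20 × €5 = €100
  P1–R4: 5 × €2 = €10
  P2–R2: 5 × €2 = €10
  P2–R3: 20 × €2 = €40
Total = 135 + 100 + 10 + 10 + 40 = €295.

295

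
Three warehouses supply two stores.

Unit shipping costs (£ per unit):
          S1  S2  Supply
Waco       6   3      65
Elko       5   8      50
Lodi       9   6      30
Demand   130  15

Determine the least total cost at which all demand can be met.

865

One minimum-cost allocation:
  Waco->S1: 50 × £6 = £300
  Waco->S2: 15 × £3 = £45
  Elko->S1: 50 × £5 = £250
  Lodi->S1: 30 × £9 = £270
Total = 300 + 45 + 250 + 270 = £865.
(Supply check: Waco ships 65; Elko ships 50; Lodi ships 30.)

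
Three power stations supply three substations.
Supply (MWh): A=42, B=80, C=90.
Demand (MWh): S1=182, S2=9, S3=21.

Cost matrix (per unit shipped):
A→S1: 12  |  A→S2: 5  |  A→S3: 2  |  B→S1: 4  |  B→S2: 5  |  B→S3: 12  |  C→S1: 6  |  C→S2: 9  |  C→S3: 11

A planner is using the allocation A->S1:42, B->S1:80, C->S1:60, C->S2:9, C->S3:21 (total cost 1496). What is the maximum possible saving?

Current plan cost = 42·12 + 80·4 + 60·6 + 9·9 + 21·11 = 1496.
Optimal plan:
  A to S1: 12 MWh
  A to S2: 9 MWh
  A to S3: 21 MWh
  B to S1: 80 MWh
  C to S1: 90 MWh
Optimal cost = 1091.
Saving = 1496 − 1091 = 405.

405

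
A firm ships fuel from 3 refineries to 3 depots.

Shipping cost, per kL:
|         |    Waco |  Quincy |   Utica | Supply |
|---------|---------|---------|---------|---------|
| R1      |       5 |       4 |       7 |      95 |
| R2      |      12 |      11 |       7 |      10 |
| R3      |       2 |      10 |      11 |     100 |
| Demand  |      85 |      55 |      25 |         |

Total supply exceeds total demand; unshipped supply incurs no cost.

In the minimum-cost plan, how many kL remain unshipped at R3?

15

Minimum-cost shipments:
  R1→Quincy: 55 × 4 = 220
  R1→Utica: 15 × 7 = 105
  R2→Utica: 10 × 7 = 70
  R3→Waco: 85 × 2 = 170
Total cost = 565.
R3 ships 85 of its 100, leaving 15.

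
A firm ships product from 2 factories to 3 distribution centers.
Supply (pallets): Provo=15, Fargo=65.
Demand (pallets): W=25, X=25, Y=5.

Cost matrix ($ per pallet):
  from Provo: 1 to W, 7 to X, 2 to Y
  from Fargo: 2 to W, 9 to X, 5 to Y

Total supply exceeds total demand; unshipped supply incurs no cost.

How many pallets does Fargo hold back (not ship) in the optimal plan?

An optimal plan:
  Provo->X: 10 × $7 = $70
  Provo->Y: 5 × $2 = $10
  Fargo->W: 25 × $2 = $50
  Fargo->X: 15 × $9 = $135
Total cost = $265.
Fargo ships 40 of its 65, leaving 25.

25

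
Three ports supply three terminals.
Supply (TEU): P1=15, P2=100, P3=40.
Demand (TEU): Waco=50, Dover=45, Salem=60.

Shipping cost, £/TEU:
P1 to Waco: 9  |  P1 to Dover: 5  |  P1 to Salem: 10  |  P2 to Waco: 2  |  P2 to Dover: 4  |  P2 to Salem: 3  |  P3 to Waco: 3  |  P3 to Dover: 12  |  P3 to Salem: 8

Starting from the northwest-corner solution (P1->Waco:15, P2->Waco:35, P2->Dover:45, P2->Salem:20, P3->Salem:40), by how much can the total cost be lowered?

Current plan cost = 15·9 + 35·2 + 45·4 + 20·3 + 40·8 = £765.
Optimal plan:
  P1→Dover: 15 TEU
  P2→Waco: 10 TEU
  P2→Dover: 30 TEU
  P2→Salem: 60 TEU
  P3→Waco: 40 TEU
Optimal cost = £515.
Saving = 765 − 515 = £250.

250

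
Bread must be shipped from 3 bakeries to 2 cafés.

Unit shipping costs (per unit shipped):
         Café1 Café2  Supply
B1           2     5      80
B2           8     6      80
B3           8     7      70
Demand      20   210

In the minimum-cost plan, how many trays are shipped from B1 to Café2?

60

The minimum-cost plan:
  B1–Café1: 20 × 2 = 40
  B1–Café2: 60 × 5 = 300
  B2–Café2: 80 × 6 = 480
  B3–Café2: 70 × 7 = 490
Total cost = 1310.
So B1→Café2 carries 60 trays.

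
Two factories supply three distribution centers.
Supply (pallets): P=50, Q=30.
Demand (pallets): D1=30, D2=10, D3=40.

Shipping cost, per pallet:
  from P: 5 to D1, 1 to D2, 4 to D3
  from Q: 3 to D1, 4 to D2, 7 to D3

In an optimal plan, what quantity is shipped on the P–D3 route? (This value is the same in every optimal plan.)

Optimal shipments:
  P→D2: 10 × 1 = 10
  P→D3: 40 × 4 = 160
  Q→D1: 30 × 3 = 90
Total cost = 260.
So P→D3 carries 40 pallets.

40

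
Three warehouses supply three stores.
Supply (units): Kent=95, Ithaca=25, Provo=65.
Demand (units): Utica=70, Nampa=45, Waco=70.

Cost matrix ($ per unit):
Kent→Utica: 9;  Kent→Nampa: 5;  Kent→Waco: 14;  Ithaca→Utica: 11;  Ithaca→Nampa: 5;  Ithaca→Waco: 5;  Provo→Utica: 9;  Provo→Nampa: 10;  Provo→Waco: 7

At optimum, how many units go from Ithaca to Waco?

25

The minimum-cost plan:
  Kent to Utica: 50 units
  Kent to Nampa: 45 units
  Ithaca to Waco: 25 units
  Provo to Utica: 20 units
  Provo to Waco: 45 units
Total cost = $1295.
So Ithaca→Waco carries 25 units.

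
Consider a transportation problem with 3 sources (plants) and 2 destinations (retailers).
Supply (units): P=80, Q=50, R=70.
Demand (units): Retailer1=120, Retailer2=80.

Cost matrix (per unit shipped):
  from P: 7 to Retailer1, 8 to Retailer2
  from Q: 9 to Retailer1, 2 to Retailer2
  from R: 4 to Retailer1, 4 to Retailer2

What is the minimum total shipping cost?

940

A cheapest plan:
  P->Retailer1: 80 × 7 = 560
  Q->Retailer2: 50 × 2 = 100
  R->Retailer1: 40 × 4 = 160
  R->Retailer2: 30 × 4 = 120
Total = 560 + 100 + 160 + 120 = 940.
(Supply check: P ships 80; Q ships 50; R ships 70.)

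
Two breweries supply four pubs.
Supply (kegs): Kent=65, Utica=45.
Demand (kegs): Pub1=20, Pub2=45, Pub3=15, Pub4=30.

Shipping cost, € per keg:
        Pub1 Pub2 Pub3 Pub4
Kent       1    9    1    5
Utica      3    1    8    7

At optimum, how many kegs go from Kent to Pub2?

0

Solving gives:
  Kent->Pub1: 20 kegs
  Kent->Pub3: 15 kegs
  Kent->Pub4: 30 kegs
  Utica->Pub2: 45 kegs
Total cost = €230.
The route Kent→Pub2 is not used.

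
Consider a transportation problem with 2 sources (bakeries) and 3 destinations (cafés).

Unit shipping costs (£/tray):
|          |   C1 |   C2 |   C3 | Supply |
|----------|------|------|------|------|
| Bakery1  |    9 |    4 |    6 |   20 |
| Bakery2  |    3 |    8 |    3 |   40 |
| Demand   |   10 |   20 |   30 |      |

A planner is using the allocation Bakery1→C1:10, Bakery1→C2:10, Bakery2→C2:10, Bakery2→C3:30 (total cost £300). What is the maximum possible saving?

Current plan cost = 10·9 + 10·4 + 10·8 + 30·3 = £300.
Optimal plan:
  Bakery1→C2: 20 × £4 = £80
  Bakery2→C1: 10 × £3 = £30
  Bakery2→C3: 30 × £3 = £90
Optimal cost = £200.
Saving = 300 − 200 = £100.

100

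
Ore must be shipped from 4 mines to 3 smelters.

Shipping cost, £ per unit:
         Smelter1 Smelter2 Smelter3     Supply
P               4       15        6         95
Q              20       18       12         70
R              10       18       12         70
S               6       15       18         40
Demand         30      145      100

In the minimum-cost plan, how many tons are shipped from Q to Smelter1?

0

The minimum-cost plan:
  P–Smelter3: 95 × £6 = £570
  Q–Smelter2: 70 × £18 = £1260
  R–Smelter2: 65 × £18 = £1170
  R–Smelter3: 5 × £12 = £60
  S–Smelter1: 30 × £6 = £180
  S–Smelter2: 10 × £15 = £150
Total cost = £3390.
The route Q→Smelter1 is not used.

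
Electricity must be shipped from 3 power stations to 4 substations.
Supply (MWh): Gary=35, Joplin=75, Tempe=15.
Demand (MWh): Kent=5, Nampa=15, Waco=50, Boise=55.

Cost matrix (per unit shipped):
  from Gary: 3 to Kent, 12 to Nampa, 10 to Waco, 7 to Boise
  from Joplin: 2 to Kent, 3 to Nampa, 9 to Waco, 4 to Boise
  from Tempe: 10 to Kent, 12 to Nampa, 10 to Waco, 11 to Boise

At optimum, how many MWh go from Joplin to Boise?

55

Solving gives:
  Gary→Kent: 5 × 3 = 15
  Gary→Waco: 30 × 10 = 300
  Joplin→Nampa: 15 × 3 = 45
  Joplin→Waco: 5 × 9 = 45
  Joplin→Boise: 55 × 4 = 220
  Tempe→Waco: 15 × 10 = 150
Total cost = 775.
So Joplin→Boise carries 55 MWh.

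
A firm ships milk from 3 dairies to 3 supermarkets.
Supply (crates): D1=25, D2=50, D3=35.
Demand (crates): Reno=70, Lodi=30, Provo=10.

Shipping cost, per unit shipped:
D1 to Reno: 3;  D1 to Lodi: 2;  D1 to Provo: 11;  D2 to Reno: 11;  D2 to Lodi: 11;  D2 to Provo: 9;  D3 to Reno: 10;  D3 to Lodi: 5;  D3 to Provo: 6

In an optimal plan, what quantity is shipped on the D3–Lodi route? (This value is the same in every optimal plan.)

Solving gives:
  D1 to Reno: 25 × 3 = 75
  D2 to Reno: 45 × 11 = 495
  D2 to Provo: 5 × 9 = 45
  D3 to Lodi: 30 × 5 = 150
  D3 to Provo: 5 × 6 = 30
Total cost = 795.
So D3→Lodi carries 30 crates.

30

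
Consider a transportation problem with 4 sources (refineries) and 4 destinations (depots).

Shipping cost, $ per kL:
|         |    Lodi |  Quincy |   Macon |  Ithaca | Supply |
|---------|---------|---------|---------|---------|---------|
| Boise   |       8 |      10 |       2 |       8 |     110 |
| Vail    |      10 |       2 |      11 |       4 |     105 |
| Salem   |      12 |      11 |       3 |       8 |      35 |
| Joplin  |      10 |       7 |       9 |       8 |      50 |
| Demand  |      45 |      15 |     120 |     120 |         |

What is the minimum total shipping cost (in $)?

1305

An optimal shipping plan:
  Boise–Lodi: 25 × $8 = $200
  Boise–Macon: 85 × $2 = $170
  Vail–Quincy: 15 × $2 = $30
  Vail–Ithaca: 90 × $4 = $360
  Salem–Macon: 35 × $3 = $105
  Joplin–Lodi: 20 × $10 = $200
  Joplin–Ithaca: 30 × $8 = $240
Total = 200 + 170 + 30 + 360 + 105 + 200 + 240 = $1305.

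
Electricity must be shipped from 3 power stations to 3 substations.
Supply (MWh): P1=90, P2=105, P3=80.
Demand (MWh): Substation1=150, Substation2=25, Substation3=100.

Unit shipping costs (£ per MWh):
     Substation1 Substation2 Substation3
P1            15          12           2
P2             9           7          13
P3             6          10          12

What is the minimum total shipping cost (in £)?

1595

An optimal shipping plan:
  P1 to Substation3: 90 × £2 = £180
  P2 to Substation1: 70 × £9 = £630
  P2 to Substation2: 25 × £7 = £175
  P2 to Substation3: 10 × £13 = £130
  P3 to Substation1: 80 × £6 = £480
Total = 180 + 630 + 175 + 130 + 480 = £1595.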